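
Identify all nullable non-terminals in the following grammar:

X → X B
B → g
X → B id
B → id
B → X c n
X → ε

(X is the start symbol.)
A non-terminal is nullable if it can derive ε (the empty string): either it has an ε-production, or it has a production whose right-hand side consists entirely of nullable non-terminals.

ε-productions: X → ε
So X is immediately nullable.
No further non-terminal can be added: every production for the remaining non-terminals contains a terminal or a non-nullable non-terminal.
Nullable = { 'X' }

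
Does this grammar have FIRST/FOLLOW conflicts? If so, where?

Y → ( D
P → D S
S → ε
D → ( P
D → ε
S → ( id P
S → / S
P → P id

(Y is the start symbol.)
A FIRST/FOLLOW conflict occurs when a non-terminal N has a nullable alternative N → β (β ⇒* ε) and another alternative N → α with FIRST(α) ∩ FOLLOW(N) ≠ ∅: on such a lookahead the parser cannot decide between expanding α and letting N vanish via β.

Nullable non-terminals: D, P, S.
FIRST sets used below: FIRST(D) = { '(', ε }, FIRST(S) = { '(', '/', ε }, FIRST(P) = { '(', '/', 'id', ε }

D: nullable alternative(s) D → ε; FOLLOW(D) = { $, '(', '/', 'id' }
  D → ( P: FIRST \ {ε} = { '(' } — overlaps FOLLOW(D) on { '(' }: CONFLICT
  D → ε: FIRST \ {ε} = { } — this is the only nullable alternative, skip

P: nullable alternative(s) P → D S; FOLLOW(P) = { $, '(', '/', 'id' }
  P → D S: FIRST \ {ε} = { '(', '/' } — this is the only nullable alternative, skip
  P → P id: FIRST \ {ε} = { '(', '/', 'id' } — overlaps FOLLOW(P) on { '(', '/', 'id' }: CONFLICT

S: nullable alternative(s) S → ε; FOLLOW(S) = { $, '(', '/', 'id' }
  S → ε: FIRST \ {ε} = { } — this is the only nullable alternative, skip
  S → ( id P: FIRST \ {ε} = { '(' } — overlaps FOLLOW(S) on { '(' }: CONFLICT
  S → / S: FIRST \ {ε} = { '/' } — overlaps FOLLOW(S) on { '/' }: CONFLICT

Y has no nullable alternative, so no FIRST/FOLLOW check is needed there.

So the grammar has 4 FIRST/FOLLOW conflicts (marked CONFLICT above).

Answer: Yes. P → P id with FOLLOW(P) on { '(', '/', 'id' }; S → '(' id P with FOLLOW(S) on { '(' }; S → '/' S with FOLLOW(S) on { '/' }; D → '(' P with FOLLOW(D) on { '(' }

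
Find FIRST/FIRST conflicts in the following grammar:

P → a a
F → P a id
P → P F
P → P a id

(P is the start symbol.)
Yes. P → a a / P → P F on { 'a' }; P → a a / P → P a id on { 'a' }; P → P F / P → P a id on { 'a' }

A FIRST/FIRST conflict occurs when two productions N → α and N → β for the same non-terminal have FIRST(α) ∩ FIRST(β) ≠ ∅ (with ε ∈ FIRST of a nullable right-hand side, so two nullable alternatives also conflict).

FIRST sets of the non-terminals at (or reachable through a nullable prefix from) the front of some alternative:
  FIRST(P) = { 'a' }

Productions for P:
  P → a a: FIRST = { 'a' }
  P → P F: FIRST = { 'a' }
  P → P a id: FIRST = { 'a' }
F has only one production, so no FIRST/FIRST conflict is possible there.

Conflict for P: P → a a and P → P F
  Overlap: { 'a' }
Conflict for P: P → a a and P → P a id
  Overlap: { 'a' }
Conflict for P: P → P F and P → P a id
  Overlap: { 'a' }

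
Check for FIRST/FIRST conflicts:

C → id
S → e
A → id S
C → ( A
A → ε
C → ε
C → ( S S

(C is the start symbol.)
Productions for C:
  C → id: FIRST = { 'id' }
  C → ( A: FIRST = { '(' }
  C → ε: FIRST = { ε }
  C → ( S S: FIRST = { '(' }
Productions for A:
  A → id S: FIRST = { 'id' }
  A → ε: FIRST = { ε }
S has only one production, so no FIRST/FIRST conflict is possible there.

Conflict for C: C → ( A and C → ( S S
  Overlap: { '(' }

Answer: Yes. C → '(' A / C → '(' S S on { '(' }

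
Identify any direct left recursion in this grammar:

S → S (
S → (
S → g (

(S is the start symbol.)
Yes, S is left-recursive

S → S (: LEFT RECURSIVE (starts with S)
S → (: starts with '('
S → g (: starts with g

The grammar has direct left recursion on: S.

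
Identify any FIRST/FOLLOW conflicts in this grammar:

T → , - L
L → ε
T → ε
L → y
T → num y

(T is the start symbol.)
Nullable non-terminals: L, T.

L: nullable alternative(s) L → ε; FOLLOW(L) = { $ }
  L → ε: FIRST \ {ε} = { } — this is the only nullable alternative, skip
  L → y: FIRST \ {ε} = { 'y' } — disjoint from FOLLOW(L)

T: nullable alternative(s) T → ε; FOLLOW(T) = { $ }
  T → , - L: FIRST \ {ε} = { ',' } — disjoint from FOLLOW(T)
  T → ε: FIRST \ {ε} = { } — this is the only nullable alternative, skip
  T → num y: FIRST \ {ε} = { 'num' } — disjoint from FOLLOW(T)

No FIRST/FOLLOW conflicts found.

Answer: No FIRST/FOLLOW conflicts.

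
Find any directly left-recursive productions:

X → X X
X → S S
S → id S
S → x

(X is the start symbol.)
Yes, X is left-recursive

Direct left recursion occurs when N → N α for some non-terminal N (the right-hand side begins with the left-hand side itself).

X → X X: LEFT RECURSIVE (starts with X)
X → S S: starts with S
S → id S: starts with id
S → x: starts with x

The grammar has direct left recursion on: X.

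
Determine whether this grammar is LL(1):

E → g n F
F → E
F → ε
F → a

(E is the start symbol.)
Yes, the grammar is LL(1).

A grammar is LL(1) if for each non-terminal N with multiple productions, the predict sets of those productions are pairwise disjoint, where PREDICT(N → α) = (FIRST(α) \ {ε}) ∪ (FOLLOW(N) if α ⇒* ε).

Relevant sets:
  FIRST(E) = { 'g' }
  FOLLOW(F) = { $ }

For F:
  PREDICT(F → E) = { 'g' }
  PREDICT(F → ε) = { $ }
  PREDICT(F → a) = { 'a' }
E has a single production, so nothing to check there.

All predict sets are disjoint. The grammar IS LL(1).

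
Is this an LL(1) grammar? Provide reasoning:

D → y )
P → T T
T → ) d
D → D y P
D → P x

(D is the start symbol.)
A grammar is LL(1) if for each non-terminal N with multiple productions, the predict sets of those productions are pairwise disjoint, where PREDICT(N → α) = (FIRST(α) \ {ε}) ∪ (FOLLOW(N) if α ⇒* ε).

Relevant sets:
  FIRST(D) = { ')', 'y' }
  FIRST(P) = { ')' }

For D:
  PREDICT(D → y ')') = { 'y' }
  PREDICT(D → D y P) = { ')', 'y' }
  PREDICT(D → P x) = { ')' }
P, T have a single production, so nothing to check there.

Conflict found: Predict set conflict for D: { 'y' }
The grammar is NOT LL(1).

Answer: No. Predict set conflict for D: { 'y' }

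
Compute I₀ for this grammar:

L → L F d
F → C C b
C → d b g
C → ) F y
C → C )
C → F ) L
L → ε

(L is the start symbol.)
First, augment the grammar with L' → L
I₀ = CLOSURE({ [L' → . L] }):
  [L' → . L] has the dot before L: add [L → . L F d], [L → .]
No further items can be added.

I₀ = { [L → . L F d], [L → .], [L' → . L] }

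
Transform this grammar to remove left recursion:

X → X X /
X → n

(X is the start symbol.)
X is directly left-recursive. The standard transformation for
  A → A α₁ | ... | A α_m | β₁ | ... | β_n
is
  A  → β₁ A' | ... | β_n A'
  A' → α₁ A' | ... | α_m A' | ε

X → n becomes X → n X'
X → X X / becomes X' → X / X'
Add X' → ε

Resulting grammar:
X → n X'
X' → X / X'
X' → ε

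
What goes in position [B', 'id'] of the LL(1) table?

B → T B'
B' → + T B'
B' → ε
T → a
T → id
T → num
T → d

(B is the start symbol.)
Empty (error entry)

To find M[B', 'id'], we find productions for B' where 'id' is in the predict set (PREDICT(N → α) = (FIRST(α) \ {ε}) ∪ (FOLLOW(N) if α ⇒* ε)).

Relevant sets:
  FOLLOW(B') = { $ }

B' → + T B': PREDICT = { '+' }
B' → ε: PREDICT = { $ }

M[B', 'id'] is empty (no production applies)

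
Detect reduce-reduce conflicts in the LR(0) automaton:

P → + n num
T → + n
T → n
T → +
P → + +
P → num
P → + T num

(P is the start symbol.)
Yes — I4: [P → + + .] vs [T → + .]

A reduce-reduce conflict occurs when an LR(0) state has two complete items [A → α .] and [B → β .] — both call for a reduction, and with no lookahead the parser cannot choose between them.

Augment with P' → P and build the canonical LR(0) collection (I0 = CLOSURE({[P' → . P]}), then GOTO on every symbol after a dot until no new states appear). It has 10 states:
  I0: { [P → . + +], [P → . + T num], [P → . + n num], [P → . num], [P' → . P] }  — shift
  I1: { [P → + . +], [P → + . T num], [P → + . n num], [T → . + n], [T → . +], [T → . n] }  — shift
  I2: { [P' → P .] }  — accept
  I3: { [P → num .] }  — reduce
  I4: { [P → + + .], [T → + . n], [T → + .] }  — shift, 2 reduces
  I5: { [P → + T . num] }  — shift
  I6: { [P → + n . num], [T → n .] }  — shift, reduce
  I7: { [P → + n num .] }  — reduce
  I8: { [P → + T num .] }  — reduce
  I9: { [T → + n .] }  — reduce

I4 contains complete items [P → + + .], [T → + .] — reduce-reduce conflict.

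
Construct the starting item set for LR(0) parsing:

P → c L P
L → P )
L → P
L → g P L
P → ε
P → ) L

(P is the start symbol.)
First, augment the grammar with P' → P
I₀ = CLOSURE({ [P' → . P] }):
  [P' → . P] has the dot before P: add [P → . c L P], [P → .], [P → . ) L]
No further items can be added.

I₀ = { [P → . ) L], [P → . c L P], [P → .], [P' → . P] }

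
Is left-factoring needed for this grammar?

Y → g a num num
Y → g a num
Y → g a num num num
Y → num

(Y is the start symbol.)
Left-factoring is needed when two productions for the same non-terminal
share a common prefix on the right-hand side.

Productions for Y:
  Y → g a num num
  Y → g a num
  Y → g a num num num
  Y → num

Found common prefix 'g a num' in productions for Y

Answer: Yes, Y has productions with common prefix 'g a num'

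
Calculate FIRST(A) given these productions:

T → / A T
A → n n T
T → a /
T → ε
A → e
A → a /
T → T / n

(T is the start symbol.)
{ 'a', 'e', 'n' }

To compute FIRST(A), examine every production with A on the left-hand side, reading each right-hand side left to right until a non-nullable symbol is reached.

From A → n n T:
  - n is a terminal: add 'n' and stop
From A → e:
  - e is a terminal: add 'e' and stop
From A → a /:
  - a is a terminal: add 'a' and stop

Collecting: FIRST(A) = { 'a', 'e', 'n' }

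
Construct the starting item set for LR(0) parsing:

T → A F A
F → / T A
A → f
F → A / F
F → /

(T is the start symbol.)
First, augment the grammar with T' → T
I₀ = CLOSURE({ [T' → . T] }):
  [T' → . T] has the dot before T: add [T → . A F A]
  [T → . A F A] has the dot before A: add [A → . f]
No further items can be added.

I₀ = { [A → . f], [T → . A F A], [T' → . T] }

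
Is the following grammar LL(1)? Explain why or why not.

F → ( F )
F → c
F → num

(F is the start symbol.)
Yes, the grammar is LL(1).

A grammar is LL(1) if for each non-terminal N with multiple productions, the predict sets of those productions are pairwise disjoint, where PREDICT(N → α) = (FIRST(α) \ {ε}) ∪ (FOLLOW(N) if α ⇒* ε).

For F:
  PREDICT(F → '(' F ')') = { '(' }
  PREDICT(F → c) = { 'c' }
  PREDICT(F → num) = { 'num' }

All predict sets are disjoint. The grammar IS LL(1).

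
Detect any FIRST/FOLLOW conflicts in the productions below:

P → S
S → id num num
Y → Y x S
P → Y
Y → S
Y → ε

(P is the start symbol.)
Yes. Y → Y x S with FOLLOW(Y) on { 'x' }

Nullable non-terminals: P, Y.
FIRST sets used below: FIRST(S) = { 'id' }, FIRST(Y) = { 'id', 'x', ε }

P: nullable alternative(s) P → Y; FOLLOW(P) = { $ }
  P → S: FIRST \ {ε} = { 'id' } — disjoint from FOLLOW(P)
  P → Y: FIRST \ {ε} = { 'id', 'x' } — this is the only nullable alternative, skip

Y: nullable alternative(s) Y → ε; FOLLOW(Y) = { $, 'x' }
  Y → Y x S: FIRST \ {ε} = { 'id', 'x' } — overlaps FOLLOW(Y) on { 'x' }: CONFLICT
  Y → S: FIRST \ {ε} = { 'id' } — disjoint from FOLLOW(Y)
  Y → ε: FIRST \ {ε} = { } — this is the only nullable alternative, skip

S has no nullable alternative, so no FIRST/FOLLOW check is needed there.

So the grammar has 1 FIRST/FOLLOW conflict (marked CONFLICT above).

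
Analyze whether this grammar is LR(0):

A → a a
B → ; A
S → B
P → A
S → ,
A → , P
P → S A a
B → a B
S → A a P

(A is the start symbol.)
A grammar is LR(0) if no state in the canonical LR(0) collection has:
  - both a shift item (dot before a terminal) and a complete item (shift-reduce conflict), or
  - two or more complete items (reduce-reduce conflict; the accept item [A' → A .] counts as a complete item here).

Augment with A' → A and build the canonical LR(0) collection (I0 = CLOSURE({[A' → . A]}), then GOTO on every symbol after a dot until no new states appear). It has 20 states:
  I0: { [A → . , P], [A → . a a], [A' → . A] }  — shift
  I1: { [A → , . P], [A → . , P], [A → . a a], [B → . ; A], [B → . a B], [P → . A], [P → . S A a], [S → . ,], [S → . A a P], [S → . B] }  — shift
  I2: { [A' → A .] }  — accept
  I3: { [A → a . a] }  — shift
  I4: { [A → a a .] }  — reduce
  I5: { [A → , . P], [A → . , P], [A → . a a], [B → . ; A], [B → . a B], [P → . A], [P → . S A a], [S → , .], [S → . ,], [S → . A a P], [S → . B] }  — shift, reduce
  I6: { [A → . , P], [A → . a a], [B → ; . A] }  — shift
  I7: { [P → A .], [S → A . a P] }  — shift, reduce
  I8: { [S → B .] }  — reduce
  I9: { [A → , P .] }  — reduce
  I10: { [A → . , P], [A → . a a], [P → S . A a] }  — shift
  I11: { [A → a . a], [B → . ; A], [B → . a B], [B → a . B] }  — shift
  I12: { [B → a B .] }  — reduce
  I13: { [A → a a .], [B → . ; A], [B → . a B], [B → a . B] }  — shift, reduce
  I14: { [B → . ; A], [B → . a B], [B → a . B] }  — shift
  I15: { [P → S A . a] }  — shift
  I16: { [P → S A a .] }  — reduce
  I17: { [A → . , P], [A → . a a], [B → . ; A], [B → . a B], [P → . A], [P → . S A a], [S → . ,], [S → . A a P], [S → . B], [S → A a . P] }  — shift
  I18: { [S → A a P .] }  — reduce
  I19: { [B → ; A .] }  — reduce

Conflict in state I5:
  Shift-reduce conflict between [S → , .] and [A → . , P]
So the grammar is NOT LR(0).

Answer: No. Shift-reduce conflict between [S → , .] and [A → . , P]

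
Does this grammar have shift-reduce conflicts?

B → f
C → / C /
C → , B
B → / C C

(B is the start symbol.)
No shift-reduce conflicts

A shift-reduce conflict occurs when an LR(0) state has both:
  - a complete (reduce) item [A → α .] (dot at the end), and
  - a shift item [B → β . c γ] (dot before a terminal).

Augment with B' → B and build the canonical LR(0) collection (I0 = CLOSURE({[B' → . B]}), then GOTO on every symbol after a dot until no new states appear). It has 11 states:
  I0: { [B → . / C C], [B → . f], [B' → . B] }  — shift
  I1: { [B → / . C C], [C → . , B], [C → . / C /] }  — shift
  I2: { [B' → B .] }  — accept
  I3: { [B → f .] }  — reduce
  I4: { [B → . / C C], [B → . f], [C → , . B] }  — shift
  I5: { [C → . , B], [C → . / C /], [C → / . C /] }  — shift
  I6: { [B → / C . C], [C → . , B], [C → . / C /] }  — shift
  I7: { [B → / C C .] }  — reduce
  I8: { [C → / C . /] }  — shift
  I9: { [C → / C / .] }  — reduce
  I10: { [C → , B .] }  — reduce

No state contains both a complete item and a shift item.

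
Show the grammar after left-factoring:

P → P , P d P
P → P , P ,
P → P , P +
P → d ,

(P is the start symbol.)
Left-factoring transforms A → αβ₁ | αβ₂ into A → αA' and A' → β₁ | β₂
(α is the longest common prefix among the alternatives). Repeat until
no nonterminal has two alternatives with a common prefix.

Round 1: P has alternatives sharing prefix 'P , P'. Introduce P': P → P , P P'
  Add: P' → d P
  Add: P' → ,
  Add: P' → +

No remaining common prefixes — done.

Resulting grammar:
P → P , P P'
P' → d P
P' → ,
P' → +
P → d ,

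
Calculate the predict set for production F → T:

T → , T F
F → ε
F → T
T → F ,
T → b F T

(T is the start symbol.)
PREDICT(F → T) = (FIRST(RHS) \ {ε}) ∪ (FOLLOW(F) if ε ∈ FIRST(RHS), i.e. RHS ⇒* ε)
FIRST(T) = { ',', 'b' }
FIRST(T) = { ',', 'b' }
ε ∉ FIRST(T), so FOLLOW(F) is not added.
PREDICT(F → T) = { ',', 'b' }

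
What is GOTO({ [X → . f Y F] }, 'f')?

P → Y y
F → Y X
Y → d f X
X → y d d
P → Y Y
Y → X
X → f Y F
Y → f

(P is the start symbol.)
GOTO(I, 'f') = CLOSURE({ [A → αX.β] : [A → α.Xβ] ∈ I, X = 'f' })

Items with dot before 'f', with the dot advanced:
  [X → . f Y F] → [X → f . Y F]
Closure of the advanced items:
  [X → f . Y F] has the dot before Y: add [Y → . d f X], [Y → . X], [Y → . f]
  [Y → . X] has the dot before X: add [X → . y d d], [X → . f Y F]

GOTO = { [X → . f Y F], [X → . y d d], [X → f . Y F], [Y → . X], [Y → . d f X], [Y → . f] }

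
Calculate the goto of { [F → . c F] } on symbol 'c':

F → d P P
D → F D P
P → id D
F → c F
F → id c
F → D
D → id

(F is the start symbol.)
{ [D → . F D P], [D → . id], [F → . D], [F → . c F], [F → . d P P], [F → . id c], [F → c . F] }

GOTO(I, 'c') = CLOSURE({ [A → αX.β] : [A → α.Xβ] ∈ I, X = 'c' })

Items with dot before 'c', with the dot advanced:
  [F → . c F] → [F → c . F]
Closure of the advanced items:
  [F → c . F] has the dot before F: add [F → . d P P], [F → . c F], [F → . id c], [F → . D]
  [F → . D] has the dot before D: add [D → . F D P], [D → . id]

GOTO = { [D → . F D P], [D → . id], [F → . D], [F → . c F], [F → . d P P], [F → . id c], [F → c . F] }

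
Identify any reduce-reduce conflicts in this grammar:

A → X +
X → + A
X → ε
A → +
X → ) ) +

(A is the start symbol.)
A reduce-reduce conflict occurs when an LR(0) state has two complete items [A → α .] and [B → β .] — both call for a reduction, and with no lookahead the parser cannot choose between them.

Augment with A' → A and build the canonical LR(0) collection (I0 = CLOSURE({[A' → . A]}), then GOTO on every symbol after a dot until no new states appear). It has 9 states:
  I0: { [A → . +], [A → . X +], [A' → . A], [X → . ) ) +], [X → . + A], [X → .] }  — shift, reduce
  I1: { [X → ) . ) +] }  — shift
  I2: { [A → + .], [A → . +], [A → . X +], [X → + . A], [X → . ) ) +], [X → . + A], [X → .] }  — shift, 2 reduces
  I3: { [A' → A .] }  — accept
  I4: { [A → X . +] }  — shift
  I5: { [A → X + .] }  — reduce
  I6: { [X → + A .] }  — reduce
  I7: { [X → ) ) . +] }  — shift
  I8: { [X → ) ) + .] }  — reduce

I2 contains complete items [A → + .], [X → .] — reduce-reduce conflict.

Answer: Yes — I2: [A → + .] vs [X → .]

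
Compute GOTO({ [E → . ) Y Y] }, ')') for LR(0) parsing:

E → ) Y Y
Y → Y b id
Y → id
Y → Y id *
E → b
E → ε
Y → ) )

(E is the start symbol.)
GOTO(I, ')') = CLOSURE({ [A → αX.β] : [A → α.Xβ] ∈ I, X = ')' })

Items with dot before ')', with the dot advanced:
  [E → . ) Y Y] → [E → ) . Y Y]
Closure of the advanced items:
  [E → ) . Y Y] has the dot before Y: add [Y → . Y b id], [Y → . id], [Y → . Y id *], [Y → . ) )]

GOTO = { [E → ) . Y Y], [Y → . ) )], [Y → . Y b id], [Y → . Y id *], [Y → . id] }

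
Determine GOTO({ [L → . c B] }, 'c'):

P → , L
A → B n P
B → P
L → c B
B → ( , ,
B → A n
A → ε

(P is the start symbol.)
{ [A → . B n P], [A → .], [B → . ( , ,], [B → . A n], [B → . P], [L → c . B], [P → . , L] }

GOTO(I, 'c') = CLOSURE({ [A → αX.β] : [A → α.Xβ] ∈ I, X = 'c' })

Items with dot before 'c', with the dot advanced:
  [L → . c B] → [L → c . B]
Closure of the advanced items:
  [L → c . B] has the dot before B: add [B → . P], [B → . ( , ,], [B → . A n]
  [B → . P] has the dot before P: add [P → . , L]
  [B → . A n] has the dot before A: add [A → . B n P], [A → .]

GOTO = { [A → . B n P], [A → .], [B → . ( , ,], [B → . A n], [B → . P], [L → c . B], [P → . , L] }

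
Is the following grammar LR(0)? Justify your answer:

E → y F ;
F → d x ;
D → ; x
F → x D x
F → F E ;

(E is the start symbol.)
Yes, the grammar is LR(0)

A grammar is LR(0) if no state in the canonical LR(0) collection has:
  - both a shift item (dot before a terminal) and a complete item (shift-reduce conflict), or
  - two or more complete items (reduce-reduce conflict; the accept item [E' → E .] counts as a complete item here).

Augment with E' → E and build the canonical LR(0) collection (I0 = CLOSURE({[E' → . E]}), then GOTO on every symbol after a dot until no new states appear). It has 15 states:
  I0: { [E → . y F ;], [E' → . E] }  — shift
  I1: { [E' → E .] }  — accept
  I2: { [E → y . F ;], [F → . F E ;], [F → . d x ;], [F → . x D x] }  — shift
  I3: { [E → . y F ;], [E → y F . ;], [F → F . E ;] }  — shift
  I4: { [F → d . x ;] }  — shift
  I5: { [D → . ; x], [F → x . D x] }  — shift
  I6: { [D → ; . x] }  — shift
  I7: { [F → x D . x] }  — shift
  I8: { [F → x D x .] }  — reduce
  I9: { [D → ; x .] }  — reduce
  I10: { [F → d x . ;] }  — shift
  I11: { [F → d x ; .] }  — reduce
  I12: { [E → y F ; .] }  — reduce
  I13: { [F → F E . ;] }  — shift
  I14: { [F → F E ; .] }  — reduce

Every state is either a pure shift/goto state or contains exactly one complete item and nothing to shift — no conflicts. The grammar is LR(0).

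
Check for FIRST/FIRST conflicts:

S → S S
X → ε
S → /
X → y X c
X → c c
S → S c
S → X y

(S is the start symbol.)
Yes. S → S S / S → '/' on { '/' }; S → S S / S → S c on { '/', 'c', 'y' }; S → S S / S → X y on { 'c', 'y' }; S → '/' / S → S c on { '/' }; S → S c / S → X y on { 'c', 'y' }

FIRST sets of the non-terminals at (or reachable through a nullable prefix from) the front of some alternative:
  FIRST(S) = { '/', 'c', 'y' }
  FIRST(X) = { 'c', 'y', ε }

Productions for S:
  S → S S: FIRST = { '/', 'c', 'y' }
  S → /: FIRST = { '/' }
  S → S c: FIRST = { '/', 'c', 'y' }
  S → X y: FIRST = { 'c', 'y' }
Productions for X:
  X → ε: FIRST = { ε }
  X → y X c: FIRST = { 'y' }
  X → c c: FIRST = { 'c' }

Conflict for S: S → S S and S → /
  Overlap: { '/' }
Conflict for S: S → S S and S → S c
  Overlap: { '/', 'c', 'y' }
Conflict for S: S → S S and S → X y
  Overlap: { 'c', 'y' }
Conflict for S: S → / and S → S c
  Overlap: { '/' }
Conflict for S: S → S c and S → X y
  Overlap: { 'c', 'y' }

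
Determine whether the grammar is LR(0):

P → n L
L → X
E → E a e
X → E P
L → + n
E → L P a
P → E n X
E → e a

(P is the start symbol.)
Augment with P' → P and build the canonical LR(0) collection (I0 = CLOSURE({[P' → . P]}), then GOTO on every symbol after a dot until no new states appear). It has 19 states:
  I0: { [E → . E a e], [E → . L P a], [E → . e a], [L → . + n], [L → . X], [P → . E n X], [P → . n L], [P' → . P], [X → . E P] }  — shift
  I1: { [L → + . n] }  — shift
  I2: { [E → . E a e], [E → . L P a], [E → . e a], [E → E . a e], [L → . + n], [L → . X], [P → . E n X], [P → . n L], [P → E . n X], [X → . E P], [X → E . P] }  — shift
  I3: { [E → . E a e], [E → . L P a], [E → . e a], [E → L . P a], [L → . + n], [L → . X], [P → . E n X], [P → . n L], [X → . E P] }  — shift
  I4: { [P' → P .] }  — accept
  I5: { [L → X .] }  — reduce
  I6: { [E → e . a] }  — shift
  I7: { [E → . E a e], [E → . L P a], [E → . e a], [L → . + n], [L → . X], [P → n . L], [X → . E P] }  — shift
  I8: { [E → . E a e], [E → . L P a], [E → . e a], [E → E . a e], [L → . + n], [L → . X], [P → . E n X], [P → . n L], [X → . E P], [X → E . P] }  — shift
  I9: { [E → . E a e], [E → . L P a], [E → . e a], [E → L . P a], [L → . + n], [L → . X], [P → . E n X], [P → . n L], [P → n L .], [X → . E P] }  — shift, reduce
  I10: { [E → L P . a] }  — shift
  I11: { [E → L P a .] }  — reduce
  I12: { [X → E P .] }  — reduce
  I13: { [E → E a . e] }  — shift
  I14: { [E → E a e .] }  — reduce
  I15: { [E → e a .] }  — reduce
  I16: { [E → . E a e], [E → . L P a], [E → . e a], [L → . + n], [L → . X], [P → E n . X], [P → n . L], [X → . E P] }  — shift
  I17: { [L → X .], [P → E n X .] }  — 2 reduces
  I18: { [L → + n .] }  — reduce

Conflict in state I9:
  Shift-reduce conflict between [P → n L .] and [E → . e a]
So the grammar is NOT LR(0).

Answer: No. Shift-reduce conflict between [P → n L .] and [E → . e a]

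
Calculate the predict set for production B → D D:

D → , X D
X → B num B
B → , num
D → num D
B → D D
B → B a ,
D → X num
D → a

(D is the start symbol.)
{ ',', 'a', 'num' }

PREDICT(B → D D) = (FIRST(RHS) \ {ε}) ∪ (FOLLOW(B) if ε ∈ FIRST(RHS), i.e. RHS ⇒* ε)
FIRST(D) = { ',', 'a', 'num' }
FIRST(D D) = { ',', 'a', 'num' }
ε ∉ FIRST(D D), so FOLLOW(B) is not added.
PREDICT(B → D D) = { ',', 'a', 'num' }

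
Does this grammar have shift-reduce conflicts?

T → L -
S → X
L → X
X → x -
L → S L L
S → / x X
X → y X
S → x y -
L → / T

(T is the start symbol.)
No shift-reduce conflicts

A shift-reduce conflict occurs when an LR(0) state has both:
  - a complete (reduce) item [A → α .] (dot at the end), and
  - a shift item [B → β . c γ] (dot before a terminal).

Augment with T' → T and build the canonical LR(0) collection (I0 = CLOSURE({[T' → . T]}), then GOTO on every symbol after a dot until no new states appear). It has 20 states:
  I0: { [L → . / T], [L → . S L L], [L → . X], [S → . / x X], [S → . X], [S → . x y -], [T → . L -], [T' → . T], [X → . x -], [X → . y X] }  — shift
  I1: { [L → . / T], [L → . S L L], [L → . X], [L → / . T], [S → . / x X], [S → . X], [S → . x y -], [S → / . x X], [T → . L -], [X → . x -], [X → . y X] }  — shift
  I2: { [T → L . -] }  — shift
  I3: { [L → . / T], [L → . S L L], [L → . X], [L → S . L L], [S → . / x X], [S → . X], [S → . x y -], [X → . x -], [X → . y X] }  — shift
  I4: { [T' → T .] }  — accept
  I5: { [L → X .], [S → X .] }  — 2 reduces
  I6: { [S → x . y -], [X → x . -] }  — shift
  I7: { [X → . x -], [X → . y X], [X → y . X] }  — shift
  I8: { [X → y X .] }  — reduce
  I9: { [X → x . -] }  — shift
  I10: { [X → x - .] }  — reduce
  I11: { [S → x y . -] }  — shift
  I12: { [S → x y - .] }  — reduce
  I13: { [L → . / T], [L → . S L L], [L → . X], [L → S L . L], [S → . / x X], [S → . X], [S → . x y -], [X → . x -], [X → . y X] }  — shift
  I14: { [L → S L L .] }  — reduce
  I15: { [T → L - .] }  — reduce
  I16: { [L → / T .] }  — reduce
  I17: { [S → / x . X], [S → x . y -], [X → . x -], [X → . y X], [X → x . -] }  — shift
  I18: { [S → / x X .] }  — reduce
  I19: { [S → x y . -], [X → . x -], [X → . y X], [X → y . X] }  — shift

No state contains both a complete item and a shift item.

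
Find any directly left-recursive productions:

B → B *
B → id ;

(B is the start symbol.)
Yes, B is left-recursive

Direct left recursion occurs when N → N α for some non-terminal N (the right-hand side begins with the left-hand side itself).

B → B *: LEFT RECURSIVE (starts with B)
B → id ;: starts with id

The grammar has direct left recursion on: B.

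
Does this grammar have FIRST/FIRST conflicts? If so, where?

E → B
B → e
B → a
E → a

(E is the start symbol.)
FIRST sets of the non-terminals at (or reachable through a nullable prefix from) the front of some alternative:
  FIRST(B) = { 'a', 'e' }

Productions for E:
  E → B: FIRST = { 'a', 'e' }
  E → a: FIRST = { 'a' }
Productions for B:
  B → e: FIRST = { 'e' }
  B → a: FIRST = { 'a' }

Conflict for E: E → B and E → a
  Overlap: { 'a' }

Answer: Yes. E → B / E → a on { 'a' }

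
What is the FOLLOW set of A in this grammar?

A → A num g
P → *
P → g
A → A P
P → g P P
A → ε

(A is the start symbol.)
To compute FOLLOW(A), find every occurrence of A on a right-hand side N → α A β: add FIRST(β) \ {ε}, and if β is empty or nullable also add FOLLOW(N). Iterate to a fixed point.

A is the start symbol, so $ ∈ FOLLOW(A).
In A → A num g: A is followed by num g, add FIRST(num g) \ {ε} = { 'num' }
In A → A P: A is followed by P, add FIRST(P) \ {ε} = { '*', 'g' }

Taking the union: FOLLOW(A) = { $, '*', 'g', 'num' }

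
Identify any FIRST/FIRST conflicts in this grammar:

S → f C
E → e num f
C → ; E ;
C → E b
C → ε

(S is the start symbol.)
No FIRST/FIRST conflicts.

FIRST sets of the non-terminals at (or reachable through a nullable prefix from) the front of some alternative:
  FIRST(E) = { 'e' }

Productions for C:
  C → ; E ;: FIRST = { ';' }
  C → E b: FIRST = { 'e' }
  C → ε: FIRST = { ε }
S, E have only one production, so no FIRST/FIRST conflict is possible there.

All alternatives of each non-terminal have pairwise disjoint FIRST sets.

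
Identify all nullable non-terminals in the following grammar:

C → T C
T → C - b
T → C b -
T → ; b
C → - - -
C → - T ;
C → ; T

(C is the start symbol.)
None

There are no ε-productions, so no non-terminal can derive ε.
No non-terminals are nullable.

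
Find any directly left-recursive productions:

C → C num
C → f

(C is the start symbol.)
C → C num: LEFT RECURSIVE (starts with C)
C → f: starts with f

The grammar has direct left recursion on: C.

Answer: Yes, C is left-recursive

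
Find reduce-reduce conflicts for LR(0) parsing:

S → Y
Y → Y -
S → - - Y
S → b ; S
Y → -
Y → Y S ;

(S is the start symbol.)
Yes — I7: [Y → - .] vs [Y → Y - .]

Augment with S' → S and build the canonical LR(0) collection (I0 = CLOSURE({[S' → . S]}), then GOTO on every symbol after a dot until no new states appear). It has 13 states:
  I0: { [S → . - - Y], [S → . Y], [S → . b ; S], [S' → . S], [Y → . -], [Y → . Y -], [Y → . Y S ;] }  — shift
  I1: { [S → - . - Y], [Y → - .] }  — shift, reduce
  I2: { [S' → S .] }  — accept
  I3: { [S → . - - Y], [S → . Y], [S → . b ; S], [S → Y .], [Y → . -], [Y → . Y -], [Y → . Y S ;], [Y → Y . -], [Y → Y . S ;] }  — shift, reduce
  I4: { [S → b . ; S] }  — shift
  I5: { [S → . - - Y], [S → . Y], [S → . b ; S], [S → b ; . S], [Y → . -], [Y → . Y -], [Y → . Y S ;] }  — shift
  I6: { [S → b ; S .] }  — reduce
  I7: { [S → - . - Y], [Y → - .], [Y → Y - .] }  — shift, 2 reduces
  I8: { [Y → Y S . ;] }  — shift
  I9: { [Y → Y S ; .] }  — reduce
  I10: { [S → - - . Y], [Y → . -], [Y → . Y -], [Y → . Y S ;] }  — shift
  I11: { [Y → - .] }  — reduce
  I12: { [S → - - Y .], [S → . - - Y], [S → . Y], [S → . b ; S], [Y → . -], [Y → . Y -], [Y → . Y S ;], [Y → Y . -], [Y → Y . S ;] }  — shift, reduce

I7 contains complete items [Y → - .], [Y → Y - .] — reduce-reduce conflict.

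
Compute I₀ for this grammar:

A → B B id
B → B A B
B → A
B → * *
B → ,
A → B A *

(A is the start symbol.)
{ [A → . B A *], [A → . B B id], [A' → . A], [B → . * *], [B → . ,], [B → . A], [B → . B A B] }

First, augment the grammar with A' → A
I₀ = CLOSURE({ [A' → . A] }):
  [A' → . A] has the dot before A: add [A → . B B id], [A → . B A *]
  [A → . B B id] has the dot before B: add [B → . B A B], [B → . A], [B → . * *], [B → . ,]
No further items can be added.

I₀ = { [A → . B A *], [A → . B B id], [A' → . A], [B → . * *], [B → . ,], [B → . A], [B → . B A B] }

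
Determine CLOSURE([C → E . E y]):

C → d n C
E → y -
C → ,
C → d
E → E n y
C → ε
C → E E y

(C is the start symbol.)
{ [C → E . E y], [E → . E n y], [E → . y -] }

To compute CLOSURE, for each item [A → α.Bβ] where B is a non-terminal, add [B → .γ] for all productions B → γ; repeat for the newly added items until nothing changes.

Start with: [C → E . E y]
  [C → E . E y] has the dot before E: add [E → . y -], [E → . E n y]
No further items can be added.

CLOSURE = { [C → E . E y], [E → . E n y], [E → . y -] }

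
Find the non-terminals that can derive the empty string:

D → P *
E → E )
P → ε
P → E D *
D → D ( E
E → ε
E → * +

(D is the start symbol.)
A non-terminal is nullable if it can derive ε (the empty string): either it has an ε-production, or it has a production whose right-hand side consists entirely of nullable non-terminals.

ε-productions: P → ε, E → ε
So P, E are immediately nullable.
No further non-terminal can be added: every production for the remaining non-terminals contains a terminal or a non-nullable non-terminal.
Nullable = { 'E', 'P' }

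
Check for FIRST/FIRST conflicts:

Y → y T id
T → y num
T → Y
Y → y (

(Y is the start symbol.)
FIRST sets of the non-terminals at (or reachable through a nullable prefix from) the front of some alternative:
  FIRST(Y) = { 'y' }

Productions for Y:
  Y → y T id: FIRST = { 'y' }
  Y → y (: FIRST = { 'y' }
Productions for T:
  T → y num: FIRST = { 'y' }
  T → Y: FIRST = { 'y' }

Conflict for Y: Y → y T id and Y → y (
  Overlap: { 'y' }
Conflict for T: T → y num and T → Y
  Overlap: { 'y' }

Answer: Yes. Y → y T id / Y → y '(' on { 'y' }; T → y num / T → Y on { 'y' }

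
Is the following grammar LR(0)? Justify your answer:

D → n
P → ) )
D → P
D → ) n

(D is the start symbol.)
Yes, the grammar is LR(0)

A grammar is LR(0) if no state in the canonical LR(0) collection has:
  - both a shift item (dot before a terminal) and a complete item (shift-reduce conflict), or
  - two or more complete items (reduce-reduce conflict; the accept item [D' → D .] counts as a complete item here).

Augment with D' → D and build the canonical LR(0) collection (I0 = CLOSURE({[D' → . D]}), then GOTO on every symbol after a dot until no new states appear). It has 7 states:
  I0: { [D → . ) n], [D → . P], [D → . n], [D' → . D], [P → . ) )] }  — shift
  I1: { [D → ) . n], [P → ) . )] }  — shift
  I2: { [D' → D .] }  — accept
  I3: { [D → P .] }  — reduce
  I4: { [D → n .] }  — reduce
  I5: { [P → ) ) .] }  — reduce
  I6: { [D → ) n .] }  — reduce

Every state is either a pure shift/goto state or contains exactly one complete item and nothing to shift — no conflicts. The grammar is LR(0).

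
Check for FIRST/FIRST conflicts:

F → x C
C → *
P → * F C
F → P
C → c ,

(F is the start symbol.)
No FIRST/FIRST conflicts.

A FIRST/FIRST conflict occurs when two productions N → α and N → β for the same non-terminal have FIRST(α) ∩ FIRST(β) ≠ ∅ (with ε ∈ FIRST of a nullable right-hand side, so two nullable alternatives also conflict).

FIRST sets of the non-terminals at (or reachable through a nullable prefix from) the front of some alternative:
  FIRST(P) = { '*' }

Productions for F:
  F → x C: FIRST = { 'x' }
  F → P: FIRST = { '*' }
Productions for C:
  C → *: FIRST = { '*' }
  C → c ,: FIRST = { 'c' }
P has only one production, so no FIRST/FIRST conflict is possible there.

All alternatives of each non-terminal have pairwise disjoint FIRST sets.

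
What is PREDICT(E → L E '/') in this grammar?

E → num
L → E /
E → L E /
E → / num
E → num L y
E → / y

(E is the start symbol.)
PREDICT(E → L E '/') = (FIRST(RHS) \ {ε}) ∪ (FOLLOW(E) if ε ∈ FIRST(RHS), i.e. RHS ⇒* ε)
FIRST(L) = { '/', 'num' }
FIRST(L E '/') = { '/', 'num' }
ε ∉ FIRST(L E '/'), so FOLLOW(E) is not added.
PREDICT(E → L E '/') = { '/', 'num' }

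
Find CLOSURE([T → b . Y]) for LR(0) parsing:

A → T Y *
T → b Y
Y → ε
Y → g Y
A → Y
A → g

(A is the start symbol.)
{ [T → b . Y], [Y → . g Y], [Y → .] }

To compute CLOSURE, for each item [A → α.Bβ] where B is a non-terminal, add [B → .γ] for all productions B → γ; repeat for the newly added items until nothing changes.

Start with: [T → b . Y]
  [T → b . Y] has the dot before Y: add [Y → .], [Y → . g Y]
No further items can be added.

CLOSURE = { [T → b . Y], [Y → . g Y], [Y → .] }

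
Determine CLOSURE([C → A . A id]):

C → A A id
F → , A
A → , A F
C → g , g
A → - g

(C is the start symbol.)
To compute CLOSURE, for each item [A → α.Bβ] where B is a non-terminal, add [B → .γ] for all productions B → γ; repeat for the newly added items until nothing changes.

Start with: [C → A . A id]
  [C → A . A id] has the dot before A: add [A → . , A F], [A → . - g]
No further items can be added.

CLOSURE = { [A → . , A F], [A → . - g], [C → A . A id] }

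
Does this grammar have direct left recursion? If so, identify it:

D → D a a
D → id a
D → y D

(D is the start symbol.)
Yes, D is left-recursive

D → D a a: LEFT RECURSIVE (starts with D)
D → id a: starts with id
D → y D: starts with y

The grammar has direct left recursion on: D.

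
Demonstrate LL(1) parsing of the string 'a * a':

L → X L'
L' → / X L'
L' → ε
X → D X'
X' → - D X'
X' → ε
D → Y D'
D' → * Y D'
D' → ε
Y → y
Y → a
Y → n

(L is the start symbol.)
LL(1) parsing maintains a stack (initially the start symbol over $) and the input. At each step: if the stack top is a terminal, match it against the current input token; if it is a non-terminal N, replace it with the RHS of M[N, lookahead] (the unique production whose predict set contains the lookahead).

Stack is shown with the top on the left.

Stack           Input    Action
-------------------------------
L $             a * a $  output L → X L'
X L' $          a * a $  output X → D X'
D X' L' $       a * a $  output D → Y D'
Y D' X' L' $    a * a $  output Y → a
a D' X' L' $    a * a $  match 'a'
D' X' L' $      * a $    output D' → * Y D'
* Y D' X' L' $  * a $    match '*'
Y D' X' L' $    a $      output Y → a
a D' X' L' $    a $      match 'a'
D' X' L' $      $        output D' → ε
X' L' $         $        output X' → ε
L' $            $        output L' → ε
$               $        accept

The string is accepted.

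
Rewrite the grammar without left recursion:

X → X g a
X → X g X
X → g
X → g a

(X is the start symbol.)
X → g X'
X → g a X'
X' → g a X'
X' → g X X'
X' → ε

X is directly left-recursive. The standard transformation for
  A → A α₁ | ... | A α_m | β₁ | ... | β_n
is
  A  → β₁ A' | ... | β_n A'
  A' → α₁ A' | ... | α_m A' | ε

X → g becomes X → g X'
X → g a becomes X → g a X'
X → X g a becomes X' → g a X'
X → X g X becomes X' → g X X'
Add X' → ε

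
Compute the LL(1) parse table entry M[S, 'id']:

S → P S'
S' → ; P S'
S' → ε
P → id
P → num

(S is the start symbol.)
S → P S'

To find M[S, 'id'], we find productions for S where 'id' is in the predict set (PREDICT(N → α) = (FIRST(α) \ {ε}) ∪ (FOLLOW(N) if α ⇒* ε)).

Relevant sets:
  FIRST(P) = { 'id', 'num' }

S → P S': PREDICT = { 'id', 'num' }
  'id' is in predict set, so this production goes in M[S, 'id']

M[S, 'id'] = S → P S'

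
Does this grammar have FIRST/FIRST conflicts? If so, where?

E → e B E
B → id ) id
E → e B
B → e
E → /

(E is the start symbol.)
Yes. E → e B E / E → e B on { 'e' }

A FIRST/FIRST conflict occurs when two productions N → α and N → β for the same non-terminal have FIRST(α) ∩ FIRST(β) ≠ ∅ (with ε ∈ FIRST of a nullable right-hand side, so two nullable alternatives also conflict).

Productions for E:
  E → e B E: FIRST = { 'e' }
  E → e B: FIRST = { 'e' }
  E → /: FIRST = { '/' }
Productions for B:
  B → id ) id: FIRST = { 'id' }
  B → e: FIRST = { 'e' }

Conflict for E: E → e B E and E → e B
  Overlap: { 'e' }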